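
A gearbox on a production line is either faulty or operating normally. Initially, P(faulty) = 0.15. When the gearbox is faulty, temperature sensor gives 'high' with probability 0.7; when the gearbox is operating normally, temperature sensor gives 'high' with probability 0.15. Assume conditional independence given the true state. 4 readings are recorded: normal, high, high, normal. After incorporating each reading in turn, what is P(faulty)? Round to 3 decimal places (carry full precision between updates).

After 'normal': P(faulty) = 0.3·0.1500 / (0.3·0.1500 + 0.85·0.8500) ≈ 0.0586
After 'high': P(faulty) = 0.7·0.0586 / (0.7·0.0586 + 0.15·0.9414) ≈ 0.2252
After 'high': P(faulty) = 0.7·0.2252 / (0.7·0.2252 + 0.15·0.7748) ≈ 0.5756
After 'normal': P(faulty) = 0.3·0.5756 / (0.3·0.5756 + 0.85·0.4244) ≈ 0.3237

0.324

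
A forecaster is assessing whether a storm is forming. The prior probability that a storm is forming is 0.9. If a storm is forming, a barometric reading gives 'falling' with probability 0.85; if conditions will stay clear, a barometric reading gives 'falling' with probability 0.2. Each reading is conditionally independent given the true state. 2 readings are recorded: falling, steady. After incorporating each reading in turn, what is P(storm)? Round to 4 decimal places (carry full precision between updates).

After 'falling': P(storm) = 0.85·0.9000 / (0.85·0.9000 + 0.2·0.1000) ≈ 0.9745
After 'steady': P(storm) = 0.15·0.9745 / (0.15·0.9745 + 0.8·0.0255) ≈ 0.8776

0.8776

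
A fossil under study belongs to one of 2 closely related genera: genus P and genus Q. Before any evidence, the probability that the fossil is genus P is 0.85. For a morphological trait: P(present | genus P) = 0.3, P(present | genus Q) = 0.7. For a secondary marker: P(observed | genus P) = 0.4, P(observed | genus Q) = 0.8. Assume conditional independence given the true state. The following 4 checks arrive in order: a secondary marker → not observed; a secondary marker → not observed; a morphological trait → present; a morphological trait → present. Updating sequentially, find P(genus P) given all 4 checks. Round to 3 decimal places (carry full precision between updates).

0.904

After a secondary marker='not observed': P(genus P) = 0.6·0.8500 / (0.6·0.8500 + 0.2·0.1500) ≈ 0.9444
After a secondary marker='not observed': P(genus P) = 0.6·0.9444 / (0.6·0.9444 + 0.2·0.0556) ≈ 0.9808
After a morphological trait='present': P(genus P) = 0.3·0.9808 / (0.3·0.9808 + 0.7·0.0192) ≈ 0.9563
After a morphological trait='present': P(genus P) = 0.3·0.9563 / (0.3·0.9563 + 0.7·0.0437) ≈ 0.9035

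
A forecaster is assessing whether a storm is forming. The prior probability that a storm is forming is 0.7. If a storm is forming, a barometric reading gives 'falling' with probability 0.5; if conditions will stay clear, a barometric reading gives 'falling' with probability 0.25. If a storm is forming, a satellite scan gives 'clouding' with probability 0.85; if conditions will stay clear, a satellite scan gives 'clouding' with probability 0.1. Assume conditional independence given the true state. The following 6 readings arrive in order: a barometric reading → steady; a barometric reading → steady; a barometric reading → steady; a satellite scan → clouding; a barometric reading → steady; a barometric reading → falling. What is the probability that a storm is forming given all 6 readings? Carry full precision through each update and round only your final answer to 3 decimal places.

0.887

After a barometric reading='steady': P(storm) = 0.5·0.7000 / (0.5·0.7000 + 0.75·0.3000) ≈ 0.6087
After a barometric reading='steady': P(storm) = 0.5·0.6087 / (0.5·0.6087 + 0.75·0.3913) ≈ 0.5091
After a barometric reading='steady': P(storm) = 0.5·0.5091 / (0.5·0.5091 + 0.75·0.4909) ≈ 0.4088
After a satellite scan='clouding': P(storm) = 0.85·0.4088 / (0.85·0.4088 + 0.1·0.5912) ≈ 0.8546
After a barometric reading='steady': P(storm) = 0.5·0.8546 / (0.5·0.8546 + 0.75·0.1454) ≈ 0.7967
After a barometric reading='falling': P(storm) = 0.5·0.7967 / (0.5·0.7967 + 0.25·0.2033) ≈ 0.8868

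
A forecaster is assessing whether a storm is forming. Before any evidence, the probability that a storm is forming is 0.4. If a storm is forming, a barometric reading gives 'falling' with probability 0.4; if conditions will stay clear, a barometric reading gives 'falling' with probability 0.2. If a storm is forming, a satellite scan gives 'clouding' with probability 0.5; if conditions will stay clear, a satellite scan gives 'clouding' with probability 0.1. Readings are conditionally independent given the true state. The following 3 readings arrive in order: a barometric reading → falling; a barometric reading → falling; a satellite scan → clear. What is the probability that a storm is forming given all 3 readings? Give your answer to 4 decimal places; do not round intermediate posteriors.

0.5970

After a barometric reading='falling': P(storm) = 0.4·0.4000 / (0.4·0.4000 + 0.2·0.6000) ≈ 0.5714
After a barometric reading='falling': P(storm) = 0.4·0.5714 / (0.4·0.5714 + 0.2·0.4286) ≈ 0.7273
After a satellite scan='clear': P(storm) = 0.5·0.7273 / (0.5·0.7273 + 0.9·0.2727) ≈ 0.5970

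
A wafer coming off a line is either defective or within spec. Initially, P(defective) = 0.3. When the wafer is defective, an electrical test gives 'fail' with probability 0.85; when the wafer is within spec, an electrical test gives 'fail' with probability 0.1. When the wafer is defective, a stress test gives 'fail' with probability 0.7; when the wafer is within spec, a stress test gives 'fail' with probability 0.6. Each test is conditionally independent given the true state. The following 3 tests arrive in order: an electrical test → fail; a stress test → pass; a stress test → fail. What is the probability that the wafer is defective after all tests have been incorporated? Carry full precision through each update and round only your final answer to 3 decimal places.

0.761

After an electrical test='fail': P(defective) = 0.85·0.3000 / (0.85·0.3000 + 0.1·0.7000) ≈ 0.7846
After a stress test='pass': P(defective) = 0.3·0.7846 / (0.3·0.7846 + 0.4·0.2154) ≈ 0.7321
After a stress test='fail': P(defective) = 0.7·0.7321 / (0.7·0.7321 + 0.6·0.2679) ≈ 0.7612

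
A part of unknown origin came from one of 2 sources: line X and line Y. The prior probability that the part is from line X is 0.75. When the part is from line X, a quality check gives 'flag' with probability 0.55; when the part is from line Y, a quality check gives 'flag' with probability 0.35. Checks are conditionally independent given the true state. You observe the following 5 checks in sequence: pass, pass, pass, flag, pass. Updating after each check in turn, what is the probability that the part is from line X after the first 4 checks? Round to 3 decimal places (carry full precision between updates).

After 'pass': P(line X) = 0.45·0.7500 / (0.45·0.7500 + 0.65·0.2500) ≈ 0.6750
After 'pass': P(line X) = 0.45·0.6750 / (0.45·0.6750 + 0.65·0.3250) ≈ 0.5898
After 'pass': P(line X) = 0.45·0.5898 / (0.45·0.5898 + 0.65·0.4102) ≈ 0.4989
After 'flag': P(line X) = 0.55·0.4989 / (0.55·0.4989 + 0.35·0.5011) ≈ 0.6100

0.610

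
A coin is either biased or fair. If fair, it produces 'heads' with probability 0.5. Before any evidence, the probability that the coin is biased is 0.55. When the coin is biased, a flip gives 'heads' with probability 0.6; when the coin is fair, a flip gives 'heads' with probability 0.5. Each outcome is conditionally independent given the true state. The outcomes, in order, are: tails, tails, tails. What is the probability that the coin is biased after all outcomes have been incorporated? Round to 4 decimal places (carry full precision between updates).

After 'tails': P(biased) = 0.4·0.5500 / (0.4·0.5500 + 0.5·0.4500) ≈ 0.4944
After 'tails': P(biased) = 0.4·0.4944 / (0.4·0.4944 + 0.5·0.5056) ≈ 0.4389
After 'tails': P(biased) = 0.4·0.4389 / (0.4·0.4389 + 0.5·0.5611) ≈ 0.3849

0.3849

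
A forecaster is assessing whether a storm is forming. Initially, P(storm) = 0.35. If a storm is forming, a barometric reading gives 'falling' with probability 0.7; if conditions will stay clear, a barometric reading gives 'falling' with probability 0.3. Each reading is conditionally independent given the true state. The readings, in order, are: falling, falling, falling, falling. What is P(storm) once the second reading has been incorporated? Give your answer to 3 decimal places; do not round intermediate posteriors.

Each posterior becomes the prior for the next update.
After 'falling': P(storm) = 0.7·0.3500 / (0.7·0.3500 + 0.3·0.6500) ≈ 0.5568
After 'falling': P(storm) = 0.7·0.5568 / (0.7·0.5568 + 0.3·0.4432) ≈ 0.7457

0.746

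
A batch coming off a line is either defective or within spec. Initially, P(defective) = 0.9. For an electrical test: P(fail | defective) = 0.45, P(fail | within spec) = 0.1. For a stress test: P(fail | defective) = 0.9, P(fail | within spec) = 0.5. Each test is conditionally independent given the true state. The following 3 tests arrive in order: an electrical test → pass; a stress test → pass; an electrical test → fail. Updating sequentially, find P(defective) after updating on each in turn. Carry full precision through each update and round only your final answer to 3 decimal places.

After an electrical test='pass': P(defective) = 0.55·0.9000 / (0.55·0.9000 + 0.9·0.1000) ≈ 0.8462
After a stress test='pass': P(defective) = 0.1·0.8462 / (0.1·0.8462 + 0.5·0.1538) ≈ 0.5238
After an electrical test='fail': P(defective) = 0.45·0.5238 / (0.45·0.5238 + 0.1·0.4762) ≈ 0.8319

0.832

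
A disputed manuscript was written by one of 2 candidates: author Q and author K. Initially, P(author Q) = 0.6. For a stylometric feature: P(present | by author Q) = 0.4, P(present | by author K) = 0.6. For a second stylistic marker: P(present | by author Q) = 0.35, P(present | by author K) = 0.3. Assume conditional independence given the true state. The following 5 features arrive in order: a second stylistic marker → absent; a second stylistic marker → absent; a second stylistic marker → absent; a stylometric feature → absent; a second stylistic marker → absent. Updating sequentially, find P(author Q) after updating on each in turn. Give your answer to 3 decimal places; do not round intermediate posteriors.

After a second stylistic marker='absent': P(author Q) = 0.65·0.6000 / (0.65·0.6000 + 0.7·0.4000) ≈ 0.5821
After a second stylistic marker='absent': P(author Q) = 0.65·0.5821 / (0.65·0.5821 + 0.7·0.4179) ≈ 0.5640
After a second stylistic marker='absent': P(author Q) = 0.65·0.5640 / (0.65·0.5640 + 0.7·0.4360) ≈ 0.5457
After a stylometric feature='absent': P(author Q) = 0.6·0.5457 / (0.6·0.5457 + 0.4·0.4543) ≈ 0.6430
After a second stylistic marker='absent': P(author Q) = 0.65·0.6430 / (0.65·0.6430 + 0.7·0.3570) ≈ 0.6259

0.626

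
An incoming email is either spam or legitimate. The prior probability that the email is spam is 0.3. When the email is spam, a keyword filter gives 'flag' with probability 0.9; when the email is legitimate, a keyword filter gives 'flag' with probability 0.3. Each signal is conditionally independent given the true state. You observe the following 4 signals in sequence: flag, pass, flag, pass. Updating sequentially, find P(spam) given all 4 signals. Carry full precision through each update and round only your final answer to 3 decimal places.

After 'flag': P(spam) = 0.9·0.3000 / (0.9·0.3000 + 0.3·0.7000) ≈ 0.5625
After 'pass': P(spam) = 0.1·0.5625 / (0.1·0.5625 + 0.7·0.4375) ≈ 0.1552
After 'flag': P(spam) = 0.9·0.1552 / (0.9·0.1552 + 0.3·0.8448) ≈ 0.3553
After 'pass': P(spam) = 0.1·0.3553 / (0.1·0.3553 + 0.7·0.6447) ≈ 0.0730

0.073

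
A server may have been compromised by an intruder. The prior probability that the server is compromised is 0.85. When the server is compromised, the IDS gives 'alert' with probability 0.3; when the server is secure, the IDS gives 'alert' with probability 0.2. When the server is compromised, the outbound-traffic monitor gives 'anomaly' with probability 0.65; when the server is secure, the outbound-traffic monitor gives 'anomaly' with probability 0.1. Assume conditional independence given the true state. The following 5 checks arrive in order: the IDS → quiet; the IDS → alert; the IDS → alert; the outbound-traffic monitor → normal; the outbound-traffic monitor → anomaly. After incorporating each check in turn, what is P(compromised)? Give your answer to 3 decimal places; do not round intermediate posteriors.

0.966

After the IDS='quiet': P(compromised) = 0.7·0.8500 / (0.7·0.8500 + 0.8·0.1500) ≈ 0.8322
After the IDS='alert': P(compromised) = 0.3·0.8322 / (0.3·0.8322 + 0.2·0.1678) ≈ 0.8815
After the IDS='alert': P(compromised) = 0.3·0.8815 / (0.3·0.8815 + 0.2·0.1185) ≈ 0.9177
After the outbound-traffic monitor='normal': P(compromised) = 0.35·0.9177 / (0.35·0.9177 + 0.9·0.0823) ≈ 0.8127
After the outbound-traffic monitor='anomaly': P(compromised) = 0.65·0.8127 / (0.65·0.8127 + 0.1·0.1873) ≈ 0.9658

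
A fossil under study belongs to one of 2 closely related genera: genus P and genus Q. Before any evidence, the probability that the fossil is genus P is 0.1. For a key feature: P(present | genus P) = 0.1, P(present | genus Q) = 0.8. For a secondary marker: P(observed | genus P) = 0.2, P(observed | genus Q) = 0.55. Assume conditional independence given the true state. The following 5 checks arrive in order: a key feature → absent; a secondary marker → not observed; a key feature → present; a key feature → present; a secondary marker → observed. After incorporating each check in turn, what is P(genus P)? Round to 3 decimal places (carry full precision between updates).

0.005

After a key feature='absent': P(genus P) = 0.9·0.1000 / (0.9·0.1000 + 0.2·0.9000) ≈ 0.3333
After a secondary marker='not observed': P(genus P) = 0.8·0.3333 / (0.8·0.3333 + 0.45·0.6667) ≈ 0.4706
After a key feature='present': P(genus P) = 0.1·0.4706 / (0.1·0.4706 + 0.8·0.5294) ≈ 0.1000
After a key feature='present': P(genus P) = 0.1·0.1000 / (0.1·0.1000 + 0.8·0.9000) ≈ 0.0137
After a secondary marker='observed': P(genus P) = 0.2·0.0137 / (0.2·0.0137 + 0.55·0.9863) ≈ 0.0050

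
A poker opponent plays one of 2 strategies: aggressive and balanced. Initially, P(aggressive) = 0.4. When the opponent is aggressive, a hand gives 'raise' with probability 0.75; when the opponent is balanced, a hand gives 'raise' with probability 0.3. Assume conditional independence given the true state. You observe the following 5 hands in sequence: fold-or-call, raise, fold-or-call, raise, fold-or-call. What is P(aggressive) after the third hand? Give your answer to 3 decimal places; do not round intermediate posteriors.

Each posterior becomes the prior for the next update.
After 'fold-or-call': P(aggressive) = 0.25·0.4000 / (0.25·0.4000 + 0.7·0.6000) ≈ 0.1923
After 'raise': P(aggressive) = 0.75·0.1923 / (0.75·0.1923 + 0.3·0.8077) ≈ 0.3731
After 'fold-or-call': P(aggressive) = 0.25·0.3731 / (0.25·0.3731 + 0.7·0.6269) ≈ 0.1753

0.175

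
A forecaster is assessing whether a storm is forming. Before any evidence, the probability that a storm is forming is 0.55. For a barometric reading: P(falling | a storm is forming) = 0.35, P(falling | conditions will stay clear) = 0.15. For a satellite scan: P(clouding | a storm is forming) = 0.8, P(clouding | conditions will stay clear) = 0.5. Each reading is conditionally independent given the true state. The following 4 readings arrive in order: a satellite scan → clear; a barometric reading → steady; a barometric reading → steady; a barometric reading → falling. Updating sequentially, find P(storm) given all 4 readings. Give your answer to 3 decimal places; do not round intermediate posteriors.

Apply Bayes' rule sequentially, carrying P(storm) forward.
After a satellite scan='clear': P(storm) = 0.2·0.5500 / (0.2·0.5500 + 0.5·0.4500) ≈ 0.3284
After a barometric reading='steady': P(storm) = 0.65·0.3284 / (0.65·0.3284 + 0.85·0.6716) ≈ 0.2721
After a barometric reading='steady': P(storm) = 0.65·0.2721 / (0.65·0.2721 + 0.85·0.7279) ≈ 0.2223
After a barometric reading='falling': P(storm) = 0.35·0.2223 / (0.35·0.2223 + 0.15·0.7777) ≈ 0.4001

0.400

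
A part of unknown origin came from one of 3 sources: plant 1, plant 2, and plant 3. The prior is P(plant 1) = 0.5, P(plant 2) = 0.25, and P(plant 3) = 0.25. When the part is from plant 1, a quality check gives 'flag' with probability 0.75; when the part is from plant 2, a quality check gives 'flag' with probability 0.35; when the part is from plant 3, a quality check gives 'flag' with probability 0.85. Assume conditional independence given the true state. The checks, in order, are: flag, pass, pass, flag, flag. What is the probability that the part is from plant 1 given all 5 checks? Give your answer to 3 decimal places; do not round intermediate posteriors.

After 'flag': normaliser = 0.75·0.5000 + 0.35·0.2500 + 0.85·0.2500; P(plant 1) ≈ 0.5556, P(plant 2) ≈ 0.1296, P(plant 3) ≈ 0.3148
After 'pass': normaliser = 0.25·0.5556 + 0.65·0.1296 + 0.15·0.3148; P(plant 1) ≈ 0.5137, P(plant 2) ≈ 0.3116, P(plant 3) ≈ 0.1747
After 'pass': normaliser = 0.25·0.5137 + 0.65·0.3116 + 0.15·0.1747; P(plant 1) ≈ 0.3595, P(plant 2) ≈ 0.5671, P(plant 3) ≈ 0.0733
After 'flag': normaliser = 0.75·0.3595 + 0.35·0.5671 + 0.85·0.0733; P(plant 1) ≈ 0.5083, P(plant 2) ≈ 0.3742, P(plant 3) ≈ 0.1175
After 'flag': normaliser = 0.75·0.5083 + 0.35·0.3742 + 0.85·0.1175; P(plant 1) ≈ 0.6228, P(plant 2) ≈ 0.2140, P(plant 3) ≈ 0.1632

0.623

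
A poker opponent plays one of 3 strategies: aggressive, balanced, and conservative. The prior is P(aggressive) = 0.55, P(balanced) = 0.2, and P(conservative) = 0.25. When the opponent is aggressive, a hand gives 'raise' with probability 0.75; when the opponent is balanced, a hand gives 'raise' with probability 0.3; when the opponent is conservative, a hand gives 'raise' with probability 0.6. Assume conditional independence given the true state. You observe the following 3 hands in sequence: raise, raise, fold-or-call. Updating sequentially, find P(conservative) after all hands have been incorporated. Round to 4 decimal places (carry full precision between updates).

Each posterior becomes the prior for the next update.
After 'raise': normaliser = 0.75·0.5500 + 0.3·0.2000 + 0.6·0.2500; P(aggressive) ≈ 0.6627, P(balanced) ≈ 0.0964, P(conservative) ≈ 0.2410
After 'raise': normaliser = 0.75·0.6627 + 0.3·0.0964 + 0.6·0.2410; P(aggressive) ≈ 0.7412, P(balanced) ≈ 0.0431, P(conservative) ≈ 0.2156
After 'fold-or-call': normaliser = 0.25·0.7412 + 0.7·0.0431 + 0.4·0.2156; P(aggressive) ≈ 0.6141, P(balanced) ≈ 0.1000, P(conservative) ≈ 0.2858

0.2858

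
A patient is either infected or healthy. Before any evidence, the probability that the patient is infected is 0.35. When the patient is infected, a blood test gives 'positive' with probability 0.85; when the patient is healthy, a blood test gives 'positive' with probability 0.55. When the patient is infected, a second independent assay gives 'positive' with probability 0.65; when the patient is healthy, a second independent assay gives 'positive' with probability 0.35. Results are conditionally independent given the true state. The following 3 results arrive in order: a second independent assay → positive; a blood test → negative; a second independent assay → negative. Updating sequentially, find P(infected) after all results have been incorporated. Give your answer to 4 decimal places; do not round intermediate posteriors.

Each posterior becomes the prior for the next update.
After a second independent assay='positive': P(infected) = 0.65·0.3500 / (0.65·0.3500 + 0.35·0.6500) ≈ 0.5000
After a blood test='negative': P(infected) = 0.15·0.5000 / (0.15·0.5000 + 0.45·0.5000) ≈ 0.2500
After a second independent assay='negative': P(infected) = 0.35·0.2500 / (0.35·0.2500 + 0.65·0.7500) ≈ 0.1522

0.1522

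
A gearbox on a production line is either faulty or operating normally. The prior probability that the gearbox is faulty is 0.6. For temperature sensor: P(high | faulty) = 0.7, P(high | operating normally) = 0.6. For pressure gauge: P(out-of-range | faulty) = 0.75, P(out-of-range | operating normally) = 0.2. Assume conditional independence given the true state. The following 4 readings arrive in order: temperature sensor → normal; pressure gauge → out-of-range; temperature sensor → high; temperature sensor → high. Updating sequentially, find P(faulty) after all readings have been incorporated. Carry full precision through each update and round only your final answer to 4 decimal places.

0.8517

After temperature sensor='normal': P(faulty) = 0.3·0.6000 / (0.3·0.6000 + 0.4·0.4000) ≈ 0.5294
After pressure gauge='out-of-range': P(faulty) = 0.75·0.5294 / (0.75·0.5294 + 0.2·0.4706) ≈ 0.8084
After temperature sensor='high': P(faulty) = 0.7·0.8084 / (0.7·0.8084 + 0.6·0.1916) ≈ 0.8311
After temperature sensor='high': P(faulty) = 0.7·0.8311 / (0.7·0.8311 + 0.6·0.1689) ≈ 0.8517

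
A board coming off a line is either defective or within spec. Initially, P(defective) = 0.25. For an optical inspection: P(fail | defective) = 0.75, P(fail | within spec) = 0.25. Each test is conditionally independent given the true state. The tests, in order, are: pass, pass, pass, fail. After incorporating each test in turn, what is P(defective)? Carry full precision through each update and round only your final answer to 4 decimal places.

After 'pass': P(defective) = 0.25·0.2500 / (0.25·0.2500 + 0.75·0.7500) ≈ 0.1000
After 'pass': P(defective) = 0.25·0.1000 / (0.25·0.1000 + 0.75·0.9000) ≈ 0.0357
After 'pass': P(defective) = 0.25·0.0357 / (0.25·0.0357 + 0.75·0.9643) ≈ 0.0122
After 'fail': P(defective) = 0.75·0.0122 / (0.75·0.0122 + 0.25·0.9878) ≈ 0.0357

0.0357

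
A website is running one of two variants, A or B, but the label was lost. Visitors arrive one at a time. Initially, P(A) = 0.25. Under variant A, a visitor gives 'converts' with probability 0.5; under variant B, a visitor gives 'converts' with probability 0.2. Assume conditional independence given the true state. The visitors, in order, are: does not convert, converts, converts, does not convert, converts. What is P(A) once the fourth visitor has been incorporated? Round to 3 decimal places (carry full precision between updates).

0.449

After 'does not convert': P(A) = 0.5·0.2500 / (0.5·0.2500 + 0.8·0.7500) ≈ 0.1724
After 'converts': P(A) = 0.5·0.1724 / (0.5·0.1724 + 0.2·0.8276) ≈ 0.3425
After 'converts': P(A) = 0.5·0.3425 / (0.5·0.3425 + 0.2·0.6575) ≈ 0.5656
After 'does not convert': P(A) = 0.5·0.5656 / (0.5·0.5656 + 0.8·0.4344) ≈ 0.4487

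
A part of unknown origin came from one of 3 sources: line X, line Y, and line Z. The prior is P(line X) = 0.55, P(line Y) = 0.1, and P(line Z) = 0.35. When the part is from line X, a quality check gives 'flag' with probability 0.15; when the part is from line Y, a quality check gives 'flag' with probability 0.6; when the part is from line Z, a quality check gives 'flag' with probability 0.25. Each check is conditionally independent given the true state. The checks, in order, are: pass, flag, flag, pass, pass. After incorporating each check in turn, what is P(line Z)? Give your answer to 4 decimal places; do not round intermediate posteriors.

0.4824

After 'pass': normaliser = 0.85·0.5500 + 0.4·0.1000 + 0.75·0.3500; P(line X) ≈ 0.6071, P(line Y) ≈ 0.0519, P(line Z) ≈ 0.3409
After 'flag': normaliser = 0.15·0.6071 + 0.6·0.0519 + 0.25·0.3409; P(line X) ≈ 0.4390, P(line Y) ≈ 0.1502, P(line Z) ≈ 0.4108
After 'flag': normaliser = 0.15·0.4390 + 0.6·0.1502 + 0.25·0.4108; P(line X) ≈ 0.2545, P(line Y) ≈ 0.3485, P(line Z) ≈ 0.3970
After 'pass': normaliser = 0.85·0.2545 + 0.4·0.3485 + 0.75·0.3970; P(line X) ≈ 0.3311, P(line Y) ≈ 0.2133, P(line Z) ≈ 0.4556
After 'pass': normaliser = 0.85·0.3311 + 0.4·0.2133 + 0.75·0.4556; P(line X) ≈ 0.3972, P(line Y) ≈ 0.1204, P(line Z) ≈ 0.4824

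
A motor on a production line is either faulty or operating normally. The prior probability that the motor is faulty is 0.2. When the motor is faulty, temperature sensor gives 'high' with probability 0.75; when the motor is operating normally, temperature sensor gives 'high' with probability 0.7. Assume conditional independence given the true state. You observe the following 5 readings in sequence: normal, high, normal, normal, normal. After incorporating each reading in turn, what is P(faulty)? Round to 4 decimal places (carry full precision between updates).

0.1144

After 'normal': P(faulty) = 0.25·0.2000 / (0.25·0.2000 + 0.3·0.8000) ≈ 0.1724
After 'high': P(faulty) = 0.75·0.1724 / (0.75·0.1724 + 0.7·0.8276) ≈ 0.1825
After 'normal': P(faulty) = 0.25·0.1825 / (0.25·0.1825 + 0.3·0.8175) ≈ 0.1568
After 'normal': P(faulty) = 0.25·0.1568 / (0.25·0.1568 + 0.3·0.8432) ≈ 0.1342
After 'normal': P(faulty) = 0.25·0.1342 / (0.25·0.1342 + 0.3·0.8658) ≈ 0.1144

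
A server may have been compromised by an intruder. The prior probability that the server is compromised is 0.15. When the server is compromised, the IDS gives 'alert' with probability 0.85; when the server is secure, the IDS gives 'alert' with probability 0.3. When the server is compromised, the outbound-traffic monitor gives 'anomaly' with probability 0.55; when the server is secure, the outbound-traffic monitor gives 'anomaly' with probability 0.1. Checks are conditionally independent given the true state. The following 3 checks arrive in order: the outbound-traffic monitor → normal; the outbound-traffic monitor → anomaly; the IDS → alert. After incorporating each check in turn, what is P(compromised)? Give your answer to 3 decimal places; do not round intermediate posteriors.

After the outbound-traffic monitor='normal': P(compromised) = 0.45·0.1500 / (0.45·0.1500 + 0.9·0.8500) ≈ 0.0811
After the outbound-traffic monitor='anomaly': P(compromised) = 0.55·0.0811 / (0.55·0.0811 + 0.1·0.9189) ≈ 0.3267
After the IDS='alert': P(compromised) = 0.85·0.3267 / (0.85·0.3267 + 0.3·0.6733) ≈ 0.5789

0.579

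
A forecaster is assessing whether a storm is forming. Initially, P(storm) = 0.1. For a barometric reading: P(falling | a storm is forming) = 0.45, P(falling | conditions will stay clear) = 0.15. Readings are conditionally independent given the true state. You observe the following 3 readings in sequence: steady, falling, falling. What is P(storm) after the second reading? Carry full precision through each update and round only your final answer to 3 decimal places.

0.177

After 'steady': P(storm) = 0.55·0.1000 / (0.55·0.1000 + 0.85·0.9000) ≈ 0.0671
After 'falling': P(storm) = 0.45·0.0671 / (0.45·0.0671 + 0.15·0.9329) ≈ 0.1774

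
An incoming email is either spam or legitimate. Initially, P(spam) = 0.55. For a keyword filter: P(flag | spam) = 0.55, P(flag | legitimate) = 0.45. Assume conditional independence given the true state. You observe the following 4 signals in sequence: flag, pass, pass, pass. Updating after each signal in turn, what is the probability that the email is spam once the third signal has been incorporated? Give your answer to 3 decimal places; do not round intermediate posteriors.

After 'flag': P(spam) = 0.55·0.5500 / (0.55·0.5500 + 0.45·0.4500) ≈ 0.5990
After 'pass': P(spam) = 0.45·0.5990 / (0.45·0.5990 + 0.55·0.4010) ≈ 0.5500
After 'pass': P(spam) = 0.45·0.5500 / (0.45·0.5500 + 0.55·0.4500) ≈ 0.5000

0.500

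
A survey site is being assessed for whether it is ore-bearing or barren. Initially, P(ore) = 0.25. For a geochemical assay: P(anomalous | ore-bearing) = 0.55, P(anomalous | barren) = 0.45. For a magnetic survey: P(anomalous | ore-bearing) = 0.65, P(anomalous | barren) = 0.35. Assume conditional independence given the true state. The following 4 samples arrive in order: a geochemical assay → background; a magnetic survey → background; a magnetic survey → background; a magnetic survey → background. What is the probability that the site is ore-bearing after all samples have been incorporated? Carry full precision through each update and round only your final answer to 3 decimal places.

0.041

After a geochemical assay='background': P(ore) = 0.45·0.2500 / (0.45·0.2500 + 0.55·0.7500) ≈ 0.2143
After a magnetic survey='background': P(ore) = 0.35·0.2143 / (0.35·0.2143 + 0.65·0.7857) ≈ 0.1280
After a magnetic survey='background': P(ore) = 0.35·0.1280 / (0.35·0.1280 + 0.65·0.8720) ≈ 0.0733
After a magnetic survey='background': P(ore) = 0.35·0.0733 / (0.35·0.0733 + 0.65·0.9267) ≈ 0.0408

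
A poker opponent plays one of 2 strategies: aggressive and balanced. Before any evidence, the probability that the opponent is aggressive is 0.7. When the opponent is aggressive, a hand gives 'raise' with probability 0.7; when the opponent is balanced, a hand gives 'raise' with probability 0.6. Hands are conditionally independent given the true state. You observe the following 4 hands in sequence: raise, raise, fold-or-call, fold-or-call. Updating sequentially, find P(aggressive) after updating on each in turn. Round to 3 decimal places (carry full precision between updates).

Apply Bayes' rule sequentially, carrying P(aggressive) forward.
After 'raise': P(aggressive) = 0.7·0.7000 / (0.7·0.7000 + 0.6·0.3000) ≈ 0.7313
After 'raise': P(aggressive) = 0.7·0.7313 / (0.7·0.7313 + 0.6·0.2687) ≈ 0.7605
After 'fold-or-call': P(aggressive) = 0.3·0.7605 / (0.3·0.7605 + 0.4·0.2395) ≈ 0.7043
After 'fold-or-call': P(aggressive) = 0.3·0.7043 / (0.3·0.7043 + 0.4·0.2957) ≈ 0.6411

0.641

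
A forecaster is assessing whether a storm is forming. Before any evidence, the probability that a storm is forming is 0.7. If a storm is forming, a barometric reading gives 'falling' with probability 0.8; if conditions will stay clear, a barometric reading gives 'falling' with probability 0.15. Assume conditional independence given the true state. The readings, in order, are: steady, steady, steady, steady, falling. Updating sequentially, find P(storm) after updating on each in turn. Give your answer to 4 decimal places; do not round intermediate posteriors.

0.0367

After 'steady': P(storm) = 0.2·0.7000 / (0.2·0.7000 + 0.85·0.3000) ≈ 0.3544
After 'steady': P(storm) = 0.2·0.3544 / (0.2·0.3544 + 0.85·0.6456) ≈ 0.1144
After 'steady': P(storm) = 0.2·0.1144 / (0.2·0.1144 + 0.85·0.8856) ≈ 0.0295
After 'steady': P(storm) = 0.2·0.0295 / (0.2·0.0295 + 0.85·0.9705) ≈ 0.0071
After 'falling': P(storm) = 0.8·0.0071 / (0.8·0.0071 + 0.15·0.9929) ≈ 0.0367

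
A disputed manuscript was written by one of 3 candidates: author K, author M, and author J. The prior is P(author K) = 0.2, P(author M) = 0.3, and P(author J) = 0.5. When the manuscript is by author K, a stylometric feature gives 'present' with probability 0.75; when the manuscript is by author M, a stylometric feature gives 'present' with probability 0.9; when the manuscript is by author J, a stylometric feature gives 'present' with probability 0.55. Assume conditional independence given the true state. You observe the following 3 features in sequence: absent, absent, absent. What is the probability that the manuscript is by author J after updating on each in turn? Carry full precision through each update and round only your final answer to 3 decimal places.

Each posterior becomes the prior for the next update.
After 'absent': normaliser = 0.25·0.2000 + 0.1·0.3000 + 0.45·0.5000; P(author K) ≈ 0.1639, P(author M) ≈ 0.0984, P(author J) ≈ 0.7377
After 'absent': normaliser = 0.25·0.1639 + 0.1·0.0984 + 0.45·0.7377; P(author K) ≈ 0.1071, P(author M) ≈ 0.0257, P(author J) ≈ 0.8672
After 'absent': normaliser = 0.25·0.1071 + 0.1·0.0257 + 0.45·0.8672; P(author K) ≈ 0.0638, P(author M) ≈ 0.0061, P(author J) ≈ 0.9301

0.930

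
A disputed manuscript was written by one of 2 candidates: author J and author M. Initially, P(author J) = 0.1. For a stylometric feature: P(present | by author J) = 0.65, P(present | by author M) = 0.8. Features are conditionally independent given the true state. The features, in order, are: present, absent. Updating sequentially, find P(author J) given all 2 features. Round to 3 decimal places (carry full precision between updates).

After 'present': P(author J) = 0.65·0.1000 / (0.65·0.1000 + 0.8·0.9000) ≈ 0.0828
After 'absent': P(author J) = 0.35·0.0828 / (0.35·0.0828 + 0.2·0.9172) ≈ 0.1364

0.136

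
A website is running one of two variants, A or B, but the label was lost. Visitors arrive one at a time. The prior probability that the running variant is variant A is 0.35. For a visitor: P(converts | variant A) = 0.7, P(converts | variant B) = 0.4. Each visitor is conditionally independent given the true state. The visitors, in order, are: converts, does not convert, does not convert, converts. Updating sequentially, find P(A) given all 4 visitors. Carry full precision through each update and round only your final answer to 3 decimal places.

0.292

After 'converts': P(A) = 0.7·0.3500 / (0.7·0.3500 + 0.4·0.6500) ≈ 0.4851
After 'does not convert': P(A) = 0.3·0.4851 / (0.3·0.4851 + 0.6·0.5149) ≈ 0.3203
After 'does not convert': P(A) = 0.3·0.3203 / (0.3·0.3203 + 0.6·0.6797) ≈ 0.1907
After 'converts': P(A) = 0.7·0.1907 / (0.7·0.1907 + 0.4·0.8093) ≈ 0.2919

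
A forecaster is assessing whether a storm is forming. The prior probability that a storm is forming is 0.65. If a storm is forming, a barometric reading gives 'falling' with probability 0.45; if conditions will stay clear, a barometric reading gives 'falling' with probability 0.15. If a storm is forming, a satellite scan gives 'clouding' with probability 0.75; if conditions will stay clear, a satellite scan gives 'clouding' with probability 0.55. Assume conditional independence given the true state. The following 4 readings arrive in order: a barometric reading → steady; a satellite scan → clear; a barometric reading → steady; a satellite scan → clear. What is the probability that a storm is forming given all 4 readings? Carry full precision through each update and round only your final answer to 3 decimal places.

Apply Bayes' rule sequentially, carrying P(storm) forward.
After a barometric reading='steady': P(storm) = 0.55·0.6500 / (0.55·0.6500 + 0.85·0.3500) ≈ 0.5458
After a satellite scan='clear': P(storm) = 0.25·0.5458 / (0.25·0.5458 + 0.45·0.4542) ≈ 0.4003
After a barometric reading='steady': P(storm) = 0.55·0.4003 / (0.55·0.4003 + 0.85·0.5997) ≈ 0.3017
After a satellite scan='clear': P(storm) = 0.25·0.3017 / (0.25·0.3017 + 0.45·0.6983) ≈ 0.1935

0.194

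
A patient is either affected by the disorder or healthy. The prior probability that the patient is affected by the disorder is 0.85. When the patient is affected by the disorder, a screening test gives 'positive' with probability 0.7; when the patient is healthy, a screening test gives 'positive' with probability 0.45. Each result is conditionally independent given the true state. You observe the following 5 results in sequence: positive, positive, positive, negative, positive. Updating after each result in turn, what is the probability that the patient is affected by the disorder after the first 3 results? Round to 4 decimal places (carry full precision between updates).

After 'positive': P(affected) = 0.7·0.8500 / (0.7·0.8500 + 0.45·0.1500) ≈ 0.8981
After 'positive': P(affected) = 0.7·0.8981 / (0.7·0.8981 + 0.45·0.1019) ≈ 0.9320
After 'positive': P(affected) = 0.7·0.9320 / (0.7·0.9320 + 0.45·0.0680) ≈ 0.9552

0.9552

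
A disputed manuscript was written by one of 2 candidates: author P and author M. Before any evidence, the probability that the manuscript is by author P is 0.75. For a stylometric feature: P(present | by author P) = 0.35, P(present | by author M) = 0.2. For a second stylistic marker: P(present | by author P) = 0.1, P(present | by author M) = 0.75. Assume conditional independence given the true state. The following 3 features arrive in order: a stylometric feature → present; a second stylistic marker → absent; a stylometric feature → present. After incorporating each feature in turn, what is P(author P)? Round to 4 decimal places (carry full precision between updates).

After a stylometric feature='present': P(author P) = 0.35·0.7500 / (0.35·0.7500 + 0.2·0.2500) ≈ 0.8400
After a second stylistic marker='absent': P(author P) = 0.9·0.8400 / (0.9·0.8400 + 0.25·0.1600) ≈ 0.9497
After a stylometric feature='present': P(author P) = 0.35·0.9497 / (0.35·0.9497 + 0.2·0.0503) ≈ 0.9707

0.9707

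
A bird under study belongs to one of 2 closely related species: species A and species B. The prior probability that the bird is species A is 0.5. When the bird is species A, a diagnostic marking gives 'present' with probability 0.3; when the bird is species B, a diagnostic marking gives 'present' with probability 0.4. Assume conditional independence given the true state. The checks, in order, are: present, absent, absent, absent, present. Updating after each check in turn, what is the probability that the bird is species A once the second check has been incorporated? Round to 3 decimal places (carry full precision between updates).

0.467

After 'present': P(species A) = 0.3·0.5000 / (0.3·0.5000 + 0.4·0.5000) ≈ 0.4286
After 'absent': P(species A) = 0.7·0.4286 / (0.7·0.4286 + 0.6·0.5714) ≈ 0.4667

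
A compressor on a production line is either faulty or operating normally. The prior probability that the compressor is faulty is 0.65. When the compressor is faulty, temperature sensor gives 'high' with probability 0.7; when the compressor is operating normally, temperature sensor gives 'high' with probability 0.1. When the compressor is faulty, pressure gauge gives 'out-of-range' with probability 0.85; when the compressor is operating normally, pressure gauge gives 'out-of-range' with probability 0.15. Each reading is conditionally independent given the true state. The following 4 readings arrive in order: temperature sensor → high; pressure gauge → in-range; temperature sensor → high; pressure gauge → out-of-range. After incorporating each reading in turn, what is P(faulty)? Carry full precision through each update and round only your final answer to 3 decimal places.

0.989

After temperature sensor='high': P(faulty) = 0.7·0.6500 / (0.7·0.6500 + 0.1·0.3500) ≈ 0.9286
After pressure gauge='in-range': P(faulty) = 0.15·0.9286 / (0.15·0.9286 + 0.85·0.0714) ≈ 0.6964
After temperature sensor='high': P(faulty) = 0.7·0.6964 / (0.7·0.6964 + 0.1·0.3036) ≈ 0.9414
After pressure gauge='out-of-range': P(faulty) = 0.85·0.9414 / (0.85·0.9414 + 0.15·0.0586) ≈ 0.9891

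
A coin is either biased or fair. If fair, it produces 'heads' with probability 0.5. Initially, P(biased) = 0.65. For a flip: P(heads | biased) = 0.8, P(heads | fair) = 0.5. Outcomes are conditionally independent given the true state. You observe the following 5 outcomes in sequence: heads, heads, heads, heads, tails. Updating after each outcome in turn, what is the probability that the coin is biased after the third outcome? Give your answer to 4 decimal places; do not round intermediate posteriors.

0.8838

After 'heads': P(biased) = 0.8·0.6500 / (0.8·0.6500 + 0.5·0.3500) ≈ 0.7482
After 'heads': P(biased) = 0.8·0.7482 / (0.8·0.7482 + 0.5·0.2518) ≈ 0.8262
After 'heads': P(biased) = 0.8·0.8262 / (0.8·0.8262 + 0.5·0.1738) ≈ 0.8838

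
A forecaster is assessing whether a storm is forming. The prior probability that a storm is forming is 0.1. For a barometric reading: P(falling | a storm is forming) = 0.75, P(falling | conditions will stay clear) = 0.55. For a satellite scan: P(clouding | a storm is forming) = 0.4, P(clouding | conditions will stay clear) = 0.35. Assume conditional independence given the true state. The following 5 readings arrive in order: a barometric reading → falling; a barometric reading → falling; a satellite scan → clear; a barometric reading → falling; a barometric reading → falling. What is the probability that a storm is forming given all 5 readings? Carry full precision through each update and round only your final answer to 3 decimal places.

0.262

After a barometric reading='falling': P(storm) = 0.75·0.1000 / (0.75·0.1000 + 0.55·0.9000) ≈ 0.1316
After a barometric reading='falling': P(storm) = 0.75·0.1316 / (0.75·0.1316 + 0.55·0.8684) ≈ 0.1712
After a satellite scan='clear': P(storm) = 0.6·0.1712 / (0.6·0.1712 + 0.65·0.8288) ≈ 0.1602
After a barometric reading='falling': P(storm) = 0.75·0.1602 / (0.75·0.1602 + 0.55·0.8398) ≈ 0.2064
After a barometric reading='falling': P(storm) = 0.75·0.2064 / (0.75·0.2064 + 0.55·0.7936) ≈ 0.2618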